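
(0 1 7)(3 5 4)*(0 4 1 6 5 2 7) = (0 6 5 1)(2 7 4 3)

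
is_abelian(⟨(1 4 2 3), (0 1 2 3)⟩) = no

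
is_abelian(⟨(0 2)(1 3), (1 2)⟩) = no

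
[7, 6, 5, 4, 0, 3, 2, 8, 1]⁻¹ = [4, 8, 6, 5, 3, 2, 1, 0, 7]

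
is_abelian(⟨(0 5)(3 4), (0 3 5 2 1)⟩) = no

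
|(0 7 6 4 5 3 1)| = 7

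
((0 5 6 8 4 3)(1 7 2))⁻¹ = (0 3 4 8 6 5)(1 2 7)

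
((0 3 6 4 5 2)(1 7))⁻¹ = (0 2 5 4 6 3)(1 7)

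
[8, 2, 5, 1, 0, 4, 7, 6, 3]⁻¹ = [4, 3, 1, 8, 5, 2, 7, 6, 0]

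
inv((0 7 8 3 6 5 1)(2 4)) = (0 1 5 6 3 8 7)(2 4)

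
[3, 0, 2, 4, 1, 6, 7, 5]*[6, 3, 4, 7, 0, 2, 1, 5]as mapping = [0→7, 1→6, 2→4, 3→0, 4→3, 5→1, 6→5, 7→2]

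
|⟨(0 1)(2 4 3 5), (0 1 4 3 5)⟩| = 360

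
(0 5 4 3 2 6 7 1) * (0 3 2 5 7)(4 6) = (0 7 1 3 5 6)(2 4)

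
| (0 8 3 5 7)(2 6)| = 10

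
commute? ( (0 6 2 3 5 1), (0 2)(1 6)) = no: (0 6 2 3 5 1)*(0 2)(1 6) = (0 1 2 3 5 6), (0 2)(1 6)*(0 6 2 3 5 1) = (0 3 5 1 2 6)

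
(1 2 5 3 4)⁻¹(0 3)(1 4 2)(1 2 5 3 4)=(0 4)(1 5 2)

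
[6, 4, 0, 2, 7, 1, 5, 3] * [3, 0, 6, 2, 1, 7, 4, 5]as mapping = [0→4, 1→1, 2→3, 3→6, 4→5, 5→0, 6→7, 7→2]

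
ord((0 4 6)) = 3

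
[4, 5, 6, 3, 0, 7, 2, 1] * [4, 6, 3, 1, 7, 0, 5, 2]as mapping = [0→7, 1→0, 2→5, 3→1, 4→4, 5→2, 6→3, 7→6]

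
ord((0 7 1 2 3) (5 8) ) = 10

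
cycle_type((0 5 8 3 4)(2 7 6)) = 3.5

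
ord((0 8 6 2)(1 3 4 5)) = 4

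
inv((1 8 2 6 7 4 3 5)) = (1 5 3 4 7 6 2 8)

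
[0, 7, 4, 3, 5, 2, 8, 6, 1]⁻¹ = [0, 8, 5, 3, 2, 4, 7, 1, 6]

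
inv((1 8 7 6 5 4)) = (1 4 5 6 7 8)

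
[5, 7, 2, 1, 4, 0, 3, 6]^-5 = [5, 3, 2, 6, 4, 0, 7, 1]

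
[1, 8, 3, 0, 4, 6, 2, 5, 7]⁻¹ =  [3, 0, 6, 2, 4, 7, 5, 8, 1]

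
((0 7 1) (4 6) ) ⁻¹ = (0 1 7) (4 6) 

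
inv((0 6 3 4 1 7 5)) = (0 5 7 1 4 3 6)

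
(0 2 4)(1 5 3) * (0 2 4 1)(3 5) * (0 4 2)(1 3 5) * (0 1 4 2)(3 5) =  (1 3 2 5 4)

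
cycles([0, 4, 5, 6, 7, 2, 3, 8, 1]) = (1 4 7 8)(2 5)(3 6)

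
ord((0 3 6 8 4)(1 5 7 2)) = 20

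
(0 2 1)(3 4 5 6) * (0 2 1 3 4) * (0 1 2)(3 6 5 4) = (0 2 6 3 1)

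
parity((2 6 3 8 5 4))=odd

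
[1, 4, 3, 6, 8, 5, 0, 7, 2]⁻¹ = [6, 0, 8, 2, 1, 5, 3, 7, 4]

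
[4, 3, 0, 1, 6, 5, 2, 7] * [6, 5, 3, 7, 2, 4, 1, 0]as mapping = [0→2, 1→7, 2→6, 3→5, 4→1, 5→4, 6→3, 7→0]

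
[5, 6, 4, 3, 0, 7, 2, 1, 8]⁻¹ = [4, 7, 6, 3, 2, 0, 1, 5, 8]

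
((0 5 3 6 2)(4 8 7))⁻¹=(0 2 6 3 5)(4 7 8)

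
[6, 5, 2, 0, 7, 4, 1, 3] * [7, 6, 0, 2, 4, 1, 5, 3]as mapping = [0→5, 1→1, 2→0, 3→7, 4→3, 5→4, 6→6, 7→2]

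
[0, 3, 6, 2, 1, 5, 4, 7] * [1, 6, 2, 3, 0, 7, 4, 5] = [1, 3, 4, 2, 6, 7, 0, 5]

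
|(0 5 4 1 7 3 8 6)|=8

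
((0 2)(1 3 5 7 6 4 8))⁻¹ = (0 2)(1 8 4 6 7 5 3)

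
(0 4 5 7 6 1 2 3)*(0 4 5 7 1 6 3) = (0 5 1 2)(3 4 7)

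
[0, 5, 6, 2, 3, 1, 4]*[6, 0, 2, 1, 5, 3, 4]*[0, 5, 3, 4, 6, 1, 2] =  [2, 4, 6, 3, 5, 0, 1]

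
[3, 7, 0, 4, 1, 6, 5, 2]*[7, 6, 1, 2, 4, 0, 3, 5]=[2, 5, 7, 4, 6, 3, 0, 1]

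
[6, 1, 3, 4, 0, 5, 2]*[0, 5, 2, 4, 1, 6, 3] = [3, 5, 4, 1, 0, 6, 2]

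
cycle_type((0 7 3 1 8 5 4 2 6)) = 9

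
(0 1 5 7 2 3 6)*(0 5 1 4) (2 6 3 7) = (0 4) (2 7 6 5) 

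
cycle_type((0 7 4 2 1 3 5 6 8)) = 9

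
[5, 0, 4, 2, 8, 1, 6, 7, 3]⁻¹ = [1, 5, 3, 8, 2, 0, 6, 7, 4]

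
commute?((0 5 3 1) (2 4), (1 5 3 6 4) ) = no:(0 5 3 1) (2 4)*(1 5 3 6 4) = (0 3 5 6 4 2 1), (1 5 3 6 4)*(0 5 3 1) (2 4) = (0 5 1 3 6 2 4) 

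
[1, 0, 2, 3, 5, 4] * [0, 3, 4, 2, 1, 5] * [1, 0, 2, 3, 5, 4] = [3, 1, 5, 2, 4, 0]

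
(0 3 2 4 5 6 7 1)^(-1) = (0 1 7 6 5 4 2 3)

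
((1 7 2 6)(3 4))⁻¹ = (1 6 2 7)(3 4)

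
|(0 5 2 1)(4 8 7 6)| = 4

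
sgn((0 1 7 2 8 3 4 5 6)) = 1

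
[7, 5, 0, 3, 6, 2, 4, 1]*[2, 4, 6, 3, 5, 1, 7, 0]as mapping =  [0→0, 1→1, 2→2, 3→3, 4→7, 5→6, 6→5, 7→4]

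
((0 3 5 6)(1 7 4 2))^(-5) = (0 6 5 3)(1 2 4 7)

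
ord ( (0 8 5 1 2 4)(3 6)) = 6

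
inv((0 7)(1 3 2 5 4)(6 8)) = (0 7)(1 4 5 2 3)(6 8)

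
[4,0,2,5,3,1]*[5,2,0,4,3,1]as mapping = [0→3,1→5,2→0,3→1,4→4,5→2]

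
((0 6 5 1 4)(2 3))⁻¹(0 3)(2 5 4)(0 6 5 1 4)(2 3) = (0 3 1)(2 6)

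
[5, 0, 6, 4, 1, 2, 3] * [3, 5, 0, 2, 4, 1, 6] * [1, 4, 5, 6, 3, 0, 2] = [4, 6, 2, 3, 0, 1, 5]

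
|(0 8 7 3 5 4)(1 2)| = 6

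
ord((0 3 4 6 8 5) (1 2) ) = 6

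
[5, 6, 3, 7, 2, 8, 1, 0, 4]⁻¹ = [7, 6, 4, 2, 8, 0, 1, 3, 5]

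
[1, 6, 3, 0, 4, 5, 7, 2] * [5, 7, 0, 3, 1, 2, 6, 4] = [7, 6, 3, 5, 1, 2, 4, 0]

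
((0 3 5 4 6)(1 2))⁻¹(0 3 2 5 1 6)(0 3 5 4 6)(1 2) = (0 3 5 1 4 2)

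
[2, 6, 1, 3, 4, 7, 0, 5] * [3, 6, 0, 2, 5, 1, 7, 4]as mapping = [0→0, 1→7, 2→6, 3→2, 4→5, 5→4, 6→3, 7→1]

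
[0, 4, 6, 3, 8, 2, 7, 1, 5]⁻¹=[0, 7, 5, 3, 1, 8, 2, 6, 4]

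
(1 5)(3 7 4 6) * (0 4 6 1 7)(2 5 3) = (0 4 1 3)(2 5 7 6)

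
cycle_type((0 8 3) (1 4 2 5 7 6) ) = 3.6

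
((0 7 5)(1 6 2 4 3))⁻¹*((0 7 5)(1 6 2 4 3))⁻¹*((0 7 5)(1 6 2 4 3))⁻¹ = (1 2 3 6 4)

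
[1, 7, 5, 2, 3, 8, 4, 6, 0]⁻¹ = [8, 0, 3, 4, 6, 2, 7, 1, 5]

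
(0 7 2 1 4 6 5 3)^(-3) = (0 6 2 3 4 7 5 1)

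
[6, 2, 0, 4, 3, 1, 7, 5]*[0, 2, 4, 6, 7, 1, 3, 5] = [3, 4, 0, 7, 6, 2, 5, 1]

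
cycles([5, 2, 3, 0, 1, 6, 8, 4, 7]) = (0 5 6 8 7 4 1 2 3)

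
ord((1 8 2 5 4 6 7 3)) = 8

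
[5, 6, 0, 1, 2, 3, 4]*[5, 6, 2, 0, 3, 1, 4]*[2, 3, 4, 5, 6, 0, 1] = [3, 6, 0, 1, 4, 2, 5] 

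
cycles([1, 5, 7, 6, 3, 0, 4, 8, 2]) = (0 1 5)(2 7 8)(3 6 4)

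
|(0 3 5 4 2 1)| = 6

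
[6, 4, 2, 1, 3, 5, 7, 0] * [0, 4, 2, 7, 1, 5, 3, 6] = [3, 1, 2, 4, 7, 5, 6, 0]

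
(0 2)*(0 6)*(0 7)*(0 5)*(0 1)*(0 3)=(0 2 6 7 5 1 3)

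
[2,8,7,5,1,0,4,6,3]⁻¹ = [5,4,0,8,6,3,7,2,1]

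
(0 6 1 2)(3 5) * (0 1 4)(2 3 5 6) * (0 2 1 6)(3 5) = (0 1 5 3)(2 6 4)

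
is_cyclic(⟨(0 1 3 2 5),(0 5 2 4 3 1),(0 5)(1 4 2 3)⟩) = no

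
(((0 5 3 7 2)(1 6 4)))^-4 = (0 5 3 7 2)(1 4 6)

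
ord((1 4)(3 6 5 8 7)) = 10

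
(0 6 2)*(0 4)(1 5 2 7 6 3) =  (0 3 1 5 2 4)(6 7)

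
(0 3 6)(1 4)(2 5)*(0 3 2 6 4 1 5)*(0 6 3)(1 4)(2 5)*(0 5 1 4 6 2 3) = (0 1 6 5)(3 4)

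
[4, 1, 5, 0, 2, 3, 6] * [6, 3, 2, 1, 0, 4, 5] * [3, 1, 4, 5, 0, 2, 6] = [3, 5, 0, 6, 4, 1, 2]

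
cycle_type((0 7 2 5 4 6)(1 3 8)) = 3.6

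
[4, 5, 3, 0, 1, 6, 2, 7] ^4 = [6, 3, 1, 5, 2, 0, 4, 7] 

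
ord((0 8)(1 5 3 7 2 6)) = 6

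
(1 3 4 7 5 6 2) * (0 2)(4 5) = (0 2 1 3 5 6)(4 7)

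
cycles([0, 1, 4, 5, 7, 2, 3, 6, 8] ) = (2 4 7 6 3 5)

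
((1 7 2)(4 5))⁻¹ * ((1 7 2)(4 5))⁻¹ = (1 7 2)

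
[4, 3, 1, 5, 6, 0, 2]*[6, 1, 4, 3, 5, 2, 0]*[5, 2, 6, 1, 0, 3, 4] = [3, 1, 2, 6, 5, 4, 0]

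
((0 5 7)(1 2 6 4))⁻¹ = (0 7 5)(1 4 6 2)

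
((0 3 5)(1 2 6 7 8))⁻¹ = (0 5 3)(1 8 7 6 2)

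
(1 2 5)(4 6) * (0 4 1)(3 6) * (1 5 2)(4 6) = (0 6 5)(3 4)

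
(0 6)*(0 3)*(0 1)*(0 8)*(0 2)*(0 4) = (0 6 3 1 8 2 4)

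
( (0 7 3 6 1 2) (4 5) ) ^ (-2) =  (0 1 3) (2 6 7) 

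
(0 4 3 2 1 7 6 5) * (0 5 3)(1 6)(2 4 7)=(0 7 1 2 6 3 4)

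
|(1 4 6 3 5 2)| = 6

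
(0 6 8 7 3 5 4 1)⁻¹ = (0 1 4 5 3 7 8 6)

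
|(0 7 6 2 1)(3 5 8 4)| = 20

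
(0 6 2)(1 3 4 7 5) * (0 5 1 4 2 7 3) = (0 6 7 1)(2 5 4 3)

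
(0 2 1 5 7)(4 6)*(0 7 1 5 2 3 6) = (0 3 6 4)(1 2 5)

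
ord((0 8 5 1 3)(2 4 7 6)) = 20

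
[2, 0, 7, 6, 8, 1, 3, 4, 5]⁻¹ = [1, 5, 0, 6, 7, 8, 3, 2, 4]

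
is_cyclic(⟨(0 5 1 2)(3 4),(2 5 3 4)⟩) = no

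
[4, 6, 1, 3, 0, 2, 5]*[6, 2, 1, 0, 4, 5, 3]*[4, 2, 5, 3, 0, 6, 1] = [0, 3, 5, 4, 1, 2, 6]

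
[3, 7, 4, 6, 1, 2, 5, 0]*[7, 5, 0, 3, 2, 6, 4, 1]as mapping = [0→3, 1→1, 2→2, 3→4, 4→5, 5→0, 6→6, 7→7]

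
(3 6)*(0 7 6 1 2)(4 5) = (0 7 6 3 1 2)(4 5)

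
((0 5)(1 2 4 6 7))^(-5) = (0 5)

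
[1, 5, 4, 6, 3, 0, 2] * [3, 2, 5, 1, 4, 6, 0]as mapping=[0→2, 1→6, 2→4, 3→0, 4→1, 5→3, 6→5]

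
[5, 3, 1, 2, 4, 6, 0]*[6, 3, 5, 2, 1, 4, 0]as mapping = [0→4, 1→2, 2→3, 3→5, 4→1, 5→0, 6→6]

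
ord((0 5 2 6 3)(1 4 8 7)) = 20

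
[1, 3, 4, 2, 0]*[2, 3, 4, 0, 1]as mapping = [0→3, 1→0, 2→1, 3→4, 4→2]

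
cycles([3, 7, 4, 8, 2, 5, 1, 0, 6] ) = (0 3 8 6 1 7)(2 4)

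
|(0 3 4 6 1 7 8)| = 7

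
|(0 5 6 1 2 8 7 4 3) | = 9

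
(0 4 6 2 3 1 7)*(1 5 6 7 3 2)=(0 4 7)(1 3 5 6)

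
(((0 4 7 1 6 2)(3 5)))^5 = (0 2 6 1 7 4)(3 5)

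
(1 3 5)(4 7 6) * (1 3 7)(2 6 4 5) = (1 7 4)(2 6 5 3)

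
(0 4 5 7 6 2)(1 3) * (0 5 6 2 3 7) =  (0 4 6 3 1 7 2 5)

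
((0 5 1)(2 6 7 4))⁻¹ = (0 1 5)(2 4 7 6)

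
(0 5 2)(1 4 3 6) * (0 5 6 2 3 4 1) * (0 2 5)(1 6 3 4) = (0 3 5 4 1 6 2)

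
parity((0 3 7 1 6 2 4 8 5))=even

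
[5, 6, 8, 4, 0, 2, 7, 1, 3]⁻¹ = [4, 7, 5, 8, 3, 0, 1, 6, 2]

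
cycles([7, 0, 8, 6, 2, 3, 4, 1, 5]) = (0 7 1) (2 8 5 3 6 4) 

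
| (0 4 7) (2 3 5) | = 3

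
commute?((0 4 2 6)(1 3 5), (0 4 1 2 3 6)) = no:(0 4 2 6)(1 3 5)*(0 4 1 2 3 6) = (0 1 6 4 3 5 2), (0 4 1 2 3 6)*(0 4 2 6)(1 3 5) = (0 2 5 1 6 4 3)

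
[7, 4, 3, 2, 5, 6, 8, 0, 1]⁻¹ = [7, 8, 3, 2, 1, 4, 5, 0, 6]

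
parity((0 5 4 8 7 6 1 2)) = odd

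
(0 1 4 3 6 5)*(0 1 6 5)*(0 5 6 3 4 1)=(0 3 6 5)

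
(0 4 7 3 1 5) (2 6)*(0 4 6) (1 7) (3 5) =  (0 6 2) (1 3 7 5 4) 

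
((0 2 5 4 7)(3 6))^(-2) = (0 4 2 7 5)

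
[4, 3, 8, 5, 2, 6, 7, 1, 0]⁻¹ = [8, 7, 4, 1, 0, 3, 5, 6, 2]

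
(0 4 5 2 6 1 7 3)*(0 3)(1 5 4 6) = (0 6 5 2 1 7)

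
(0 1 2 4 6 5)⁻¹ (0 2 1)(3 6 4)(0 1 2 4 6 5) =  (1 4 2)(3 5 6)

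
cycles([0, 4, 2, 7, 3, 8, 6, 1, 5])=(1 4 3 7) (5 8) 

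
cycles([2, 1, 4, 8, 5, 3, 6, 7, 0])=(0 2 4 5 3 8)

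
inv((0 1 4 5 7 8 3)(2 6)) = (0 3 8 7 5 4 1)(2 6)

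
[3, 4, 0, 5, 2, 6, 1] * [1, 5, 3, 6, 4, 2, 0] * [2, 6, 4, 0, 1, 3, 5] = [5, 1, 6, 4, 0, 2, 3]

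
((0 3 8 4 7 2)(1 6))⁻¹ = (0 2 7 4 8 3)(1 6)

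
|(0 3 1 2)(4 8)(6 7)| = 4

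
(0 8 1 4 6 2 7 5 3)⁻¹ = (0 3 5 7 2 6 4 1 8)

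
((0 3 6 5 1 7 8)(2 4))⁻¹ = (0 8 7 1 5 6 3)(2 4)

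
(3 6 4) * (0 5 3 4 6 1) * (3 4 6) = (0 5 4 6 3 1) 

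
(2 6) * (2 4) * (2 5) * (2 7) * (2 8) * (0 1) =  (0 1)(2 6 4 5 7 8)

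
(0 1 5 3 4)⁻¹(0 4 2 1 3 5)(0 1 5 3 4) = (0 2 5 4 3 1)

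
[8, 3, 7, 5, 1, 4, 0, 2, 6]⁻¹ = [6, 4, 7, 1, 5, 3, 8, 2, 0]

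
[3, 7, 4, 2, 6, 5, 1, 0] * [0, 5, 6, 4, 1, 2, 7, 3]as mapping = [0→4, 1→3, 2→1, 3→6, 4→7, 5→2, 6→5, 7→0]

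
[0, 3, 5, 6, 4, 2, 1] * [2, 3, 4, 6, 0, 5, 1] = [2, 6, 5, 1, 0, 4, 3]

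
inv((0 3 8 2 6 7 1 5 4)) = (0 4 5 1 7 6 2 8 3)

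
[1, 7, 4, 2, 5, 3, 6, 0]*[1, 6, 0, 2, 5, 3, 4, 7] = [6, 7, 5, 0, 3, 2, 4, 1]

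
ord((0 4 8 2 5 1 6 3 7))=9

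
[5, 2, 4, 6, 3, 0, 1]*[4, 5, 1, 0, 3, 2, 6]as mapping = [0→2, 1→1, 2→3, 3→6, 4→0, 5→4, 6→5]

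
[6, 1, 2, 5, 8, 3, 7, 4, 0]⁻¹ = [8, 1, 2, 5, 7, 3, 0, 6, 4]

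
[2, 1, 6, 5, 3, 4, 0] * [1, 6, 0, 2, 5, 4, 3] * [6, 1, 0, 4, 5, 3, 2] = [6, 2, 4, 5, 0, 3, 1]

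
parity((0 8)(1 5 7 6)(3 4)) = odd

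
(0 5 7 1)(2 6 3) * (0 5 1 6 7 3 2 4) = (0 1 5 3 4)(2 7 6)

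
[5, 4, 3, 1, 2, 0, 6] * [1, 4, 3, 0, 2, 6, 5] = [6, 2, 0, 4, 3, 1, 5]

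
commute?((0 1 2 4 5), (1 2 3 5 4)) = no:(0 1 2 4 5) * (1 2 3 5 4) = (0 2 1 3 5), (1 2 3 5 4) * (0 1 2 4 5) = (0 1 4 2 3)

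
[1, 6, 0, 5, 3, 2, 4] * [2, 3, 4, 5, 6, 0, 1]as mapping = [0→3, 1→1, 2→2, 3→0, 4→5, 5→4, 6→6]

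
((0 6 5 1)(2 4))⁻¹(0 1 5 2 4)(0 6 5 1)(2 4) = (0 1 4 2 6)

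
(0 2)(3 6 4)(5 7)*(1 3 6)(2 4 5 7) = (0 4 6 5 2)(1 3)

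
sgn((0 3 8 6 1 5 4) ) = 1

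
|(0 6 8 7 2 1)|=6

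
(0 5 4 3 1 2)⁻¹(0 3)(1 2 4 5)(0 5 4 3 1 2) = (0 3 4 2)(1 5)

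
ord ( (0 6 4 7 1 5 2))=7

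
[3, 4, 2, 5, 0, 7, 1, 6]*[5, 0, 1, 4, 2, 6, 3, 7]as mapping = [0→4, 1→2, 2→1, 3→6, 4→5, 5→7, 6→0, 7→3]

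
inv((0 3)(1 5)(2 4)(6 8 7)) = (0 3)(1 5)(2 4)(6 7 8)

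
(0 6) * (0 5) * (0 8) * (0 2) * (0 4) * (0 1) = (0 6 5 8 2 4 1)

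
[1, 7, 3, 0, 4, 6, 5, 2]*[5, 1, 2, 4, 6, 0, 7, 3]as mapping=[0→1, 1→3, 2→4, 3→5, 4→6, 5→7, 6→0, 7→2]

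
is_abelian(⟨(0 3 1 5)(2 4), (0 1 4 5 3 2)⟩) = no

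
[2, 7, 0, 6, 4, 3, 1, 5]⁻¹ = [2, 6, 0, 5, 4, 7, 3, 1]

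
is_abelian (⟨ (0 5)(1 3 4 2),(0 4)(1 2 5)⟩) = no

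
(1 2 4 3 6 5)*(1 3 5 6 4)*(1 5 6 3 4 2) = (2 5 4 6 3)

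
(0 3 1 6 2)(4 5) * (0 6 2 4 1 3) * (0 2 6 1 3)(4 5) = (0 2 1 6 5 3)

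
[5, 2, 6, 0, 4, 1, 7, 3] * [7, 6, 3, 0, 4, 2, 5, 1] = [2, 3, 5, 7, 4, 6, 1, 0]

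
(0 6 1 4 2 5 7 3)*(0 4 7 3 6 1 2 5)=(0 1 7 6 2)(3 4 5)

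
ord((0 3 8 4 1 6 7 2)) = 8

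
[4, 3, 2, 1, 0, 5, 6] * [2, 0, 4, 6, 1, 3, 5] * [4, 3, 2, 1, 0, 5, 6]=[3, 6, 0, 4, 2, 1, 5]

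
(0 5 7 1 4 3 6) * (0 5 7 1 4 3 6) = (0 7 4 6 5 1 3)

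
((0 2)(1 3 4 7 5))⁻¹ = (0 2)(1 5 7 4 3)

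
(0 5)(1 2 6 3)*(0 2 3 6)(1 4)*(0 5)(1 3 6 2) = (1 6 2 5)(3 4)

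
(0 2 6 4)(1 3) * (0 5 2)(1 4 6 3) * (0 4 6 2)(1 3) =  (0 4 5)(1 3 6 2)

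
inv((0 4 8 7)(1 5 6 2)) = (0 7 8 4)(1 2 6 5)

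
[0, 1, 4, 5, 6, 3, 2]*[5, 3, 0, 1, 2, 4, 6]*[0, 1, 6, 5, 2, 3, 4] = [3, 5, 6, 2, 4, 1, 0]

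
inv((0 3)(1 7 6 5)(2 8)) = (0 3)(1 5 6 7)(2 8)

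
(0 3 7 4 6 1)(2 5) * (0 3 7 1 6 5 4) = (0 7)(1 3)(2 4 5)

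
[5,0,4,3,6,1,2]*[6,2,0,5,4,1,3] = [1,6,4,5,3,2,0]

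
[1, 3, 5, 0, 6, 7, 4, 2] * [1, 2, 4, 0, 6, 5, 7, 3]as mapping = [0→2, 1→0, 2→5, 3→1, 4→7, 5→3, 6→6, 7→4]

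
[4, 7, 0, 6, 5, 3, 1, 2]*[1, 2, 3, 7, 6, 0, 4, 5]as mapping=[0→6, 1→5, 2→1, 3→4, 4→0, 5→7, 6→2, 7→3]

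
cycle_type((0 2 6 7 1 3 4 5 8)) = 9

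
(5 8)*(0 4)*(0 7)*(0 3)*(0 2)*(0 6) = (0 4 7 3 2 6)(5 8)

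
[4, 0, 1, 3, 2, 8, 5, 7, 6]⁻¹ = [1, 2, 4, 3, 0, 6, 8, 7, 5]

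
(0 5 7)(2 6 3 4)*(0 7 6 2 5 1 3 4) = (0 1 3)(4 5 6)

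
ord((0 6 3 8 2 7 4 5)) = 8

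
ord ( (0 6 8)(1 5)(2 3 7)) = 6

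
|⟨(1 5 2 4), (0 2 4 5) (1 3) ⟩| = 720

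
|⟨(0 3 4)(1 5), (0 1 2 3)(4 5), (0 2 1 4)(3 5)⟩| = 720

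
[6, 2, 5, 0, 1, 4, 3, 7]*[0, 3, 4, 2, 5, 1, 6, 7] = [6, 4, 1, 0, 3, 5, 2, 7]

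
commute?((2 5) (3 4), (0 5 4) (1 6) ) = no:(2 5) (3 4)*(0 5 4) (1 6) = (0 5 2 4 3) (1 6), (0 5 4) (1 6)*(2 5) (3 4) = (0 2 5 3 4) (1 6) 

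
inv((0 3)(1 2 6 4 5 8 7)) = (0 3)(1 7 8 5 4 6 2)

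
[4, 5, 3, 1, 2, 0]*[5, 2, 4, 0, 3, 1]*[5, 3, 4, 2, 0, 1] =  [2, 3, 5, 4, 0, 1]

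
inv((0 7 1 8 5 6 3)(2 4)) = (0 3 6 5 8 1 7)(2 4)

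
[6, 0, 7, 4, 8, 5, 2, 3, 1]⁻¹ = [1, 8, 6, 7, 3, 5, 0, 2, 4]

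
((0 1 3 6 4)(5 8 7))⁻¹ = (0 4 6 3 1)(5 7 8)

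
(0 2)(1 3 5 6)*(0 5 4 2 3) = (0 3 4 2 5 6 1)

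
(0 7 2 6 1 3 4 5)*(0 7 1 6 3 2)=(0 1 2 3 4 5 7)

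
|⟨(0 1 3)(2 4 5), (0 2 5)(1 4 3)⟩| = 12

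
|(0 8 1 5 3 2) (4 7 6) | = 6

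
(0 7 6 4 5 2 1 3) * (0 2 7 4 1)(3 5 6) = (0 4 6 1 5 7 3 2)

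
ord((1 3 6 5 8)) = 5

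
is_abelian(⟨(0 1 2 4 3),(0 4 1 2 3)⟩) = no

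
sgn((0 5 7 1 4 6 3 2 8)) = 1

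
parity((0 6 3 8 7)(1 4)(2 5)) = even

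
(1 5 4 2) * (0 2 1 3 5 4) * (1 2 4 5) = (0 4 2 3 1 5)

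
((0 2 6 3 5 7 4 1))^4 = (0 5)(1 3)(2 7)(4 6)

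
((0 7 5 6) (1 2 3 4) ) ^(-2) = (0 5) (1 3) (2 4) (6 7) 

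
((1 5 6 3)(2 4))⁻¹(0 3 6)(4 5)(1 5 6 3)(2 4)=(0 1 3)(2 6)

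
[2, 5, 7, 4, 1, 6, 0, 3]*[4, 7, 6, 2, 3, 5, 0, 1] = [6, 5, 1, 3, 7, 0, 4, 2]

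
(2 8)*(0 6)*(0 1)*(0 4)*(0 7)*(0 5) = (0 6 1 4 7 5)(2 8)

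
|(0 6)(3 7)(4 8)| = 2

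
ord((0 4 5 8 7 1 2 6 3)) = 9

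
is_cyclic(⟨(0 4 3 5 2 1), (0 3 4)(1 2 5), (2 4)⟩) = no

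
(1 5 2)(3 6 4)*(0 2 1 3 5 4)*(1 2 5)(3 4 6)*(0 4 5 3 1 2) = (0 3 1 6 4 2 5)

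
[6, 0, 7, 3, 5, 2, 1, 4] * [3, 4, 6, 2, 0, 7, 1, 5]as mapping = [0→1, 1→3, 2→5, 3→2, 4→7, 5→6, 6→4, 7→0]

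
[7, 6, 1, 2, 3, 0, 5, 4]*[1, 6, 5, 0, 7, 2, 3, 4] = [4, 3, 6, 5, 0, 1, 2, 7]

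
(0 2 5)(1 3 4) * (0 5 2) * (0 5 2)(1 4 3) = (0 5 2)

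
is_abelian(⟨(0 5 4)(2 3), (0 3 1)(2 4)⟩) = no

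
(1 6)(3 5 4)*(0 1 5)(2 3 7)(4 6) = (0 1 4 7 2 3)(5 6)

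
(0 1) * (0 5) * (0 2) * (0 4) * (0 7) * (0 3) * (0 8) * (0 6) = (0 1 5 2 4 7 3 8 6)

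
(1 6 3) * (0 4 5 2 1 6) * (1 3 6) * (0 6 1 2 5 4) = (1 6)(2 3)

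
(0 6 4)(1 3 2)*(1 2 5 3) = (0 6 4)(3 5)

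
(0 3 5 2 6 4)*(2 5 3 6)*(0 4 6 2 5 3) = (0 2 5 3)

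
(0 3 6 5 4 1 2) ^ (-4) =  (0 5 2 6 1 3 4) 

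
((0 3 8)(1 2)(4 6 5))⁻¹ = (0 8 3)(1 2)(4 5 6)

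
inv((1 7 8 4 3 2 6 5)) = (1 5 6 2 3 4 8 7)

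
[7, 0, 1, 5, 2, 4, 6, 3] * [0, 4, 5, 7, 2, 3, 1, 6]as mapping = [0→6, 1→0, 2→4, 3→3, 4→5, 5→2, 6→1, 7→7]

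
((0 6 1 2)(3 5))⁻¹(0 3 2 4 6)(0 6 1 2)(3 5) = (0 4 1 6 5)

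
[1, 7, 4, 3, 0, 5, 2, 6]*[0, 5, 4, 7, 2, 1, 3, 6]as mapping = [0→5, 1→6, 2→2, 3→7, 4→0, 5→1, 6→4, 7→3]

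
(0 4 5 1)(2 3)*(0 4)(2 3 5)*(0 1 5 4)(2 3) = (0 1)(2 4 3)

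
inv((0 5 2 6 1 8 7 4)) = (0 4 7 8 1 6 2 5)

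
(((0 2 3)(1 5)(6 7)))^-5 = (0 2 3)(1 5)(6 7)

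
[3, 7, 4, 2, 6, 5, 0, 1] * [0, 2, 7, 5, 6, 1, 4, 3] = [5, 3, 6, 7, 4, 1, 0, 2]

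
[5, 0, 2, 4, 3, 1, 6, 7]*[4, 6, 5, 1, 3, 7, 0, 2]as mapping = [0→7, 1→4, 2→5, 3→3, 4→1, 5→6, 6→0, 7→2]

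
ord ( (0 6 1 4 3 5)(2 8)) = 6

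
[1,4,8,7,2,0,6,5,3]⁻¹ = [5,0,4,8,1,7,6,3,2]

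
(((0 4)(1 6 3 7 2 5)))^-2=(1 2 3)(5 7 6)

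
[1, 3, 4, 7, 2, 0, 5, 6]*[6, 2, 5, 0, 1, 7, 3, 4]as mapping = [0→2, 1→0, 2→1, 3→4, 4→5, 5→6, 6→7, 7→3]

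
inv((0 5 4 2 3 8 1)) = (0 1 8 3 2 4 5)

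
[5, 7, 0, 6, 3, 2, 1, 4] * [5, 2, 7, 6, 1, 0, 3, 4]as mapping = [0→0, 1→4, 2→5, 3→3, 4→6, 5→7, 6→2, 7→1]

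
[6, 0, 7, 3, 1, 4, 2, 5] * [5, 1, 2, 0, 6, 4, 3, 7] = [3, 5, 7, 0, 1, 6, 2, 4] 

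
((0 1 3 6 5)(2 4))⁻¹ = (0 5 6 3 1)(2 4)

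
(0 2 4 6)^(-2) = (0 4)(2 6)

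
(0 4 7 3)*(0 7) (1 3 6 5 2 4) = (0 1 3 7 6 5 2 4) 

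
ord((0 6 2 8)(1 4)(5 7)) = 4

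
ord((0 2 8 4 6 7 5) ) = 7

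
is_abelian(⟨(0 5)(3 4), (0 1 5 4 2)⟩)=no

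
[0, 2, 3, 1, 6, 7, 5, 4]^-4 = [0, 3, 1, 2, 4, 5, 6, 7]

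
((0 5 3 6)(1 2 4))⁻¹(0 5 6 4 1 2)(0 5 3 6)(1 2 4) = (0 1 2 4 5 3)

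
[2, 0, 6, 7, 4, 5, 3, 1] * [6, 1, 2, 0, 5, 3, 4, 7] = [2, 6, 4, 7, 5, 3, 0, 1]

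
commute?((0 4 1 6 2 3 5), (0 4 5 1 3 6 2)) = no:(0 4 1 6 2 3 5) * (0 4 5 1 3 6 2) = (0 5 4 3 1 2 6), (0 4 5 1 3 6 2) * (0 4 1 6 2 3 5) = (0 1 5 6 3 2 4)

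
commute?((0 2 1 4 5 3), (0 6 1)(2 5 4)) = no:(0 2 1 4 5 3)*(0 6 1)(2 5 4) = (0 5 3 6 1 2), (0 6 1)(2 5 4)*(0 2 1 4 5 3) = (0 6 4 1 2 3)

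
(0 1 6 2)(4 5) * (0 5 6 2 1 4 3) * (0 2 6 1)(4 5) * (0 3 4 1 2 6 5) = (1 5 4 2)(3 6)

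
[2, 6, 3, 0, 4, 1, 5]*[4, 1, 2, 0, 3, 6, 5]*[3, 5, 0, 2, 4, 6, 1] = [0, 6, 3, 4, 2, 5, 1]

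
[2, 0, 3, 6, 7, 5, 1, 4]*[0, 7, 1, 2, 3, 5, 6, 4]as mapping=[0→1, 1→0, 2→2, 3→6, 4→4, 5→5, 6→7, 7→3]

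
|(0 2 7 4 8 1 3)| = 7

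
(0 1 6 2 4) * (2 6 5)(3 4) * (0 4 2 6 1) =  (1 5 6)(2 3)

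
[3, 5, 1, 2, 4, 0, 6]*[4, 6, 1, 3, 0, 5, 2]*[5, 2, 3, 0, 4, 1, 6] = [0, 1, 6, 2, 5, 4, 3]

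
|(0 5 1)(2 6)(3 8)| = 6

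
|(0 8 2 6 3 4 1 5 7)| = 9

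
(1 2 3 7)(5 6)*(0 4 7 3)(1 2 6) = (0 4 7 2)(1 6 5)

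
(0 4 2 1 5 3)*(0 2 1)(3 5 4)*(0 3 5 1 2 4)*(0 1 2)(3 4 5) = (0 3 5 2 4)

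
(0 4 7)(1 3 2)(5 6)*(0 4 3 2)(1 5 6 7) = (0 3)(1 2 5 7 4)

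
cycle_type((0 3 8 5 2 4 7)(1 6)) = 2.7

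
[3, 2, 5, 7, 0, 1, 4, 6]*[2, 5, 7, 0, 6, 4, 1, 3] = [0, 7, 4, 3, 2, 5, 6, 1]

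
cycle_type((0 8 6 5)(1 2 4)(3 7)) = 2.3.4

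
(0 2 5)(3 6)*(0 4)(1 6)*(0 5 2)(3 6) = (1 3)(4 5)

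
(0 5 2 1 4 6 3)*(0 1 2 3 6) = (0 5 3 1 4)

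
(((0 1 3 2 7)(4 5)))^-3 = (0 3 7 1 2)(4 5)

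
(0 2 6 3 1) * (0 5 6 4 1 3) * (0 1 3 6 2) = (1 5 2 4 3 6)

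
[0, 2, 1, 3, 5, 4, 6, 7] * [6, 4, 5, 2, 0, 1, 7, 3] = [6, 5, 4, 2, 1, 0, 7, 3]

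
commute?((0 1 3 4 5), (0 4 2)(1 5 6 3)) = no:(0 1 3 4 5)*(0 4 2)(1 5 6 3) = (0 5 4 6 3 2), (0 4 2)(1 5 6 3)*(0 1 3 4 5) = (0 5 6 4 2 1)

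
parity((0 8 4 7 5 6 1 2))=odd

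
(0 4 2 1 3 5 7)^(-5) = (0 2 3 7 4 1 5)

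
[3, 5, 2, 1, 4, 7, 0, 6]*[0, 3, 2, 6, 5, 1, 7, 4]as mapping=[0→6, 1→1, 2→2, 3→3, 4→5, 5→4, 6→0, 7→7]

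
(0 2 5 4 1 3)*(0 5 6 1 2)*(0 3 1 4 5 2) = (0 3 2 6 4)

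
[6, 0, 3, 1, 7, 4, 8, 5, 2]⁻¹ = [1, 3, 8, 2, 5, 7, 0, 4, 6]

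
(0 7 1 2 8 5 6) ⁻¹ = (0 6 5 8 2 1 7) 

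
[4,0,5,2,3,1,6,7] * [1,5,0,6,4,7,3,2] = [4,1,7,0,6,5,3,2]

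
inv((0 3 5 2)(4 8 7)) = (0 2 5 3)(4 7 8)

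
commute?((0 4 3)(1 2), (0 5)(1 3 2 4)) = no:(0 4 3)(1 2) * (0 5)(1 3 2 4) = (0 1 4 2 3 5), (0 5)(1 3 2 4) * (0 4 3)(1 2) = (0 5 4 2 3 1)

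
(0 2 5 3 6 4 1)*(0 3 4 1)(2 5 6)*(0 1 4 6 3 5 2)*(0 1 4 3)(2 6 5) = (0 6 3 1 2)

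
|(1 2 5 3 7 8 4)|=7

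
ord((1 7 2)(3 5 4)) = 3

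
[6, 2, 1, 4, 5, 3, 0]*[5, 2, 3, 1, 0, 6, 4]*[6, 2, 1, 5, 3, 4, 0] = [3, 5, 1, 6, 0, 2, 4]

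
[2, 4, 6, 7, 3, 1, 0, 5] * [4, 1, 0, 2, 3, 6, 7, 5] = [0, 3, 7, 5, 2, 1, 4, 6]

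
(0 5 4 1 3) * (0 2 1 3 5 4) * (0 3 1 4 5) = (0 5 3 2 4 1)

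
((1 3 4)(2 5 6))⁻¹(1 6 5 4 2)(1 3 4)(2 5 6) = (1 5 3 2 6)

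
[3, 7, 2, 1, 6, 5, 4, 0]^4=[0, 1, 2, 3, 4, 5, 6, 7]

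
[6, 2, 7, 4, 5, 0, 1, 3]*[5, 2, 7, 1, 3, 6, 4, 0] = [4, 7, 0, 3, 6, 5, 2, 1]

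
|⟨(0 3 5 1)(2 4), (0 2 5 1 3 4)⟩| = 720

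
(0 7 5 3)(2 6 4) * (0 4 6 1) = (0 7 5 3 4 2 1)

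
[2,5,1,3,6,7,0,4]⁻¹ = [6,2,0,3,7,1,4,5]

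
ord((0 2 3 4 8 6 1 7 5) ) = 9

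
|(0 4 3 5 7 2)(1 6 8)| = 6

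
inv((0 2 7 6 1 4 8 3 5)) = (0 5 3 8 4 1 6 7 2)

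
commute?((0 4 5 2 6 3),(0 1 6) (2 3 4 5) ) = no:(0 4 5 2 6 3)*(0 1 6) (2 3 4 5) = (0 5 3 1 6 4 2),(0 1 6) (2 3 4 5)*(0 4 5 2 6 3) = (0 1 3 5 6 4 2) 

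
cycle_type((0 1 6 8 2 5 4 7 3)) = 9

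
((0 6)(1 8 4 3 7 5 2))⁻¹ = (0 6)(1 2 5 7 3 4 8)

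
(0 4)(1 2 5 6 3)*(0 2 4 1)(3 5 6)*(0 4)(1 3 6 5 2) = (0 3 4 1)(2 5 6)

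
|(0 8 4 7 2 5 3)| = 7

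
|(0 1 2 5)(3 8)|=4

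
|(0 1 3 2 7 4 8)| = 7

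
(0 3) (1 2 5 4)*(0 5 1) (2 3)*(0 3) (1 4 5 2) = (0 1) (2 4 3) 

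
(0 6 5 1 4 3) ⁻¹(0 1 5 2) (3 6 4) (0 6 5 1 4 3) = (0 5 3) (1 2 6 4) 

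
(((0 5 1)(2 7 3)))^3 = ()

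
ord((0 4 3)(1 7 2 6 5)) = 15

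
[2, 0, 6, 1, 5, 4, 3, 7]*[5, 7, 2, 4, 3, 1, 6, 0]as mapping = [0→2, 1→5, 2→6, 3→7, 4→1, 5→3, 6→4, 7→0]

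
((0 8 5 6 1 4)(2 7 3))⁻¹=(0 4 1 6 5 8)(2 3 7)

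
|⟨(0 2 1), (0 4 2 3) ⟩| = 120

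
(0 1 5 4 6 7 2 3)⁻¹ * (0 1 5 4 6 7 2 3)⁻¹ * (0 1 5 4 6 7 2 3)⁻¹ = (0 7 5 3 6 1 2 4)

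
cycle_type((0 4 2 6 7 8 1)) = 7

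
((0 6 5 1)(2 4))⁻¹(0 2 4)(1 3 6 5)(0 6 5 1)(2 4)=(0 3 5 1)(2 6 4)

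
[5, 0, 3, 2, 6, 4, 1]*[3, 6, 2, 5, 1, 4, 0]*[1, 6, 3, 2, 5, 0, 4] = [5, 2, 0, 3, 1, 6, 4]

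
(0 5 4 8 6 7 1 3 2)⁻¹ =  (0 2 3 1 7 6 8 4 5)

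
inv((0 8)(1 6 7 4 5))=(0 8)(1 5 4 7 6)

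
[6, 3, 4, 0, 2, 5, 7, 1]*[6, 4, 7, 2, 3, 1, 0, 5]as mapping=[0→0, 1→2, 2→3, 3→6, 4→7, 5→1, 6→5, 7→4]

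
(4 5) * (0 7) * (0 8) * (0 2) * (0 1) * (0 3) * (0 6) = (0 7 8 2 1 3 6)(4 5)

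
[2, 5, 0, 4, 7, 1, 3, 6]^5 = [2, 5, 0, 4, 7, 1, 3, 6]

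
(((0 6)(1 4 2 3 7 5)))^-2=(1 7 2)(3 4 5)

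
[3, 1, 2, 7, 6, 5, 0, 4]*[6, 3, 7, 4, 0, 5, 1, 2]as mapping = [0→4, 1→3, 2→7, 3→2, 4→1, 5→5, 6→6, 7→0]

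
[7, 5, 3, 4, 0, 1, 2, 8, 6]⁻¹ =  [4, 5, 6, 2, 3, 1, 8, 0, 7]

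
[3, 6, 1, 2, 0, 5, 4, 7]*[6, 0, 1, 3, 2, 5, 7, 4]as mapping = [0→3, 1→7, 2→0, 3→1, 4→6, 5→5, 6→2, 7→4]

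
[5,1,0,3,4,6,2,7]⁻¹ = [2,1,6,3,4,0,5,7]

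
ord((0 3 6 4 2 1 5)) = 7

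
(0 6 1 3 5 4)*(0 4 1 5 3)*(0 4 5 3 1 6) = (1 4 5 6 3)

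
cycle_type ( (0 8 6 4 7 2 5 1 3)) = 9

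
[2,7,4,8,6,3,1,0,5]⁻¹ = [7,6,0,5,2,8,4,1,3]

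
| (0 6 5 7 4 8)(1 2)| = 6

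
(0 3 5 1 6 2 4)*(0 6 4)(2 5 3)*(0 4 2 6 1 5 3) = (0 6 3)(1 2 4)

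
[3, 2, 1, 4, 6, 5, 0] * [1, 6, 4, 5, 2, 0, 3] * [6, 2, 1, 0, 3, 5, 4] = [5, 3, 4, 1, 0, 6, 2]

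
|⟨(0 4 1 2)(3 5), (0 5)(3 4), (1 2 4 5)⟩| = 720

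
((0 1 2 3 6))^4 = (0 6 3 2 1)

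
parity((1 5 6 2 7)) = even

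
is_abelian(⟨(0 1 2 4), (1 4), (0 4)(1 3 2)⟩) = no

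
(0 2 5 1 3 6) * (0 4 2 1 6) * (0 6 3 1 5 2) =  (0 5 3 6 4)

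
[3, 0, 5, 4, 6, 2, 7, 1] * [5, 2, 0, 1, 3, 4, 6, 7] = [1, 5, 4, 3, 6, 0, 7, 2] 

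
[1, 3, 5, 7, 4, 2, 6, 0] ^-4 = [0, 1, 2, 3, 4, 5, 6, 7] 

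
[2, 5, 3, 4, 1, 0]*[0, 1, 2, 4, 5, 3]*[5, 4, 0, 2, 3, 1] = [0, 2, 3, 1, 4, 5]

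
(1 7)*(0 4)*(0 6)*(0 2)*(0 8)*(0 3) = (0 4 6 2 8 3)(1 7)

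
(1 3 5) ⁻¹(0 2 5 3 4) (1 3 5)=(0 2 1 5 4) 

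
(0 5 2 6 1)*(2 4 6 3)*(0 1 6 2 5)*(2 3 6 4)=(2 6 4 3 5) 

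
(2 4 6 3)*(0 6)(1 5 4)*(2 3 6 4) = (0 4)(1 5 2)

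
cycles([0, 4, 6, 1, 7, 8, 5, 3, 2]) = (1 4 7 3)(2 6 5 8)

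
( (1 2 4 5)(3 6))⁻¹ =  (1 5 4 2)(3 6)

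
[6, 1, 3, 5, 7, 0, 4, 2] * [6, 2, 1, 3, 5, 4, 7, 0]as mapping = [0→7, 1→2, 2→3, 3→4, 4→0, 5→6, 6→5, 7→1]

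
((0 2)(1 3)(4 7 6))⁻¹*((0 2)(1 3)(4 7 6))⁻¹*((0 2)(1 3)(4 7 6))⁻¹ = (0 2)(1 3)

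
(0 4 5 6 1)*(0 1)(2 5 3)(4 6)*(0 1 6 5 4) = (0 5)(1 6)(2 4 3)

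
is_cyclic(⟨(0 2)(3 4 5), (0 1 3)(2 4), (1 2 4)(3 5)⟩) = no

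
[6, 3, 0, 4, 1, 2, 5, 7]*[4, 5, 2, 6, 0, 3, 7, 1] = [7, 6, 4, 0, 5, 2, 3, 1]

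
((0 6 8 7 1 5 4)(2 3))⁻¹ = (0 4 5 1 7 8 6)(2 3)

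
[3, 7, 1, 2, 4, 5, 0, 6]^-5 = [3, 7, 1, 2, 4, 5, 0, 6]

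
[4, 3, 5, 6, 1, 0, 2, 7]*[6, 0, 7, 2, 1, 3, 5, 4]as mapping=[0→1, 1→2, 2→3, 3→5, 4→0, 5→6, 6→7, 7→4]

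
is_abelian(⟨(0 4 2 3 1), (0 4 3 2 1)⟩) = no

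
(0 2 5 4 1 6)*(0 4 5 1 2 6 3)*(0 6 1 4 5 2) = (0 1 3 6 5 2 4)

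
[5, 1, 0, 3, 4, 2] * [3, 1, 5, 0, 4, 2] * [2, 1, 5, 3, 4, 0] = [5, 1, 3, 2, 4, 0]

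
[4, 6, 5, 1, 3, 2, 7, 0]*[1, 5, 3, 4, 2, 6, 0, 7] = [2, 0, 6, 5, 4, 3, 7, 1]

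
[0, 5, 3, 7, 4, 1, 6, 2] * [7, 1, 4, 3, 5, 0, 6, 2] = [7, 0, 3, 2, 5, 1, 6, 4]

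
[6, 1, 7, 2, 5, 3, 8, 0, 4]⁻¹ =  [7, 1, 3, 5, 8, 4, 0, 2, 6]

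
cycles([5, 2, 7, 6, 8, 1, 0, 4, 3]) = (0 5 1 2 7 4 8 3 6)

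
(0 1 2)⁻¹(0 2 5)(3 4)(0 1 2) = (0 5 1)(3 4)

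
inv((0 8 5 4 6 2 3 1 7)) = (0 7 1 3 2 6 4 5 8)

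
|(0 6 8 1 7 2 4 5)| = 8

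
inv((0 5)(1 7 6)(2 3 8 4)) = (0 5)(1 6 7)(2 4 8 3)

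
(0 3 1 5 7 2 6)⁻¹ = (0 6 2 7 5 1 3)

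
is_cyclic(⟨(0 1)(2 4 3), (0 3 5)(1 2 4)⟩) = no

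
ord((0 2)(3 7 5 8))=4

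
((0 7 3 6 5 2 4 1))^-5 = (0 6 4 7 5 1 3 2)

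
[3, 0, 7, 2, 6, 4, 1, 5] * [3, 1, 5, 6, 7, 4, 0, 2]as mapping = [0→6, 1→3, 2→2, 3→5, 4→0, 5→7, 6→1, 7→4]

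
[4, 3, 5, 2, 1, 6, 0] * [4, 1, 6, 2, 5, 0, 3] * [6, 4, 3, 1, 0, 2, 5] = [2, 3, 6, 5, 4, 1, 0]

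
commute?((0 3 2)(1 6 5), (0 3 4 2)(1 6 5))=no:(0 3 2)(1 6 5) * (0 3 4 2)(1 6 5)=(0 4 2 3)(1 5 6), (0 3 4 2)(1 6 5) * (0 3 2)(1 6 5)=(0 2 3 4)(1 5 6)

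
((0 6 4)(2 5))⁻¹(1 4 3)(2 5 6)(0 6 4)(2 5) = (0 3 1)(2 4 5)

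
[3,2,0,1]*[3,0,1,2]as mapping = [0→2,1→1,2→3,3→0]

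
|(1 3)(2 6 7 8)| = 4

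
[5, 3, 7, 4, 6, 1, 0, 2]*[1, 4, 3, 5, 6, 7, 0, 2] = [7, 5, 2, 6, 0, 4, 1, 3]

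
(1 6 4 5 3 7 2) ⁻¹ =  (1 2 7 3 5 4 6) 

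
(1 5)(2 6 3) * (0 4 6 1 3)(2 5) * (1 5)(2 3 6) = (0 4 2 5 6)(1 3)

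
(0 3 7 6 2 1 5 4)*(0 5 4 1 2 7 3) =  (1 4 5)(6 7)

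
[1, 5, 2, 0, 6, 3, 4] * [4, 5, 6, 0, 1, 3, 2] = [5, 3, 6, 4, 2, 0, 1]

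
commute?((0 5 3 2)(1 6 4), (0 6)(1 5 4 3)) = no:(0 5 3 2)(1 6 4) * (0 6)(1 5 4 3) = (0 4 5 1)(2 6 3), (0 6)(1 5 4 3) * (0 5 3 2)(1 6 4) = (0 4 2)(1 3 6 5)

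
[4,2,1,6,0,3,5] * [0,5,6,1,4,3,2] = [4,6,5,2,0,1,3]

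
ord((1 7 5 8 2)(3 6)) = 10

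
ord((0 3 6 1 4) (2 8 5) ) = 15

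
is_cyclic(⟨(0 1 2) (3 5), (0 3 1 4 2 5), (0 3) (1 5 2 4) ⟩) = no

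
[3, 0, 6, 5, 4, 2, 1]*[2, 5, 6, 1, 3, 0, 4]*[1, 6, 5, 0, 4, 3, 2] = [6, 5, 4, 1, 0, 2, 3]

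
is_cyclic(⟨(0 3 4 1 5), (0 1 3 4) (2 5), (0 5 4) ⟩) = no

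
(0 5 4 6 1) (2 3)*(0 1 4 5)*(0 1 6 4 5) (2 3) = (0 1 6 5) 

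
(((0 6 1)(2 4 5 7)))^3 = (2 7 5 4)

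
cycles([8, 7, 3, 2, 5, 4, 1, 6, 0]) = (0 8)(1 7 6)(2 3)(4 5)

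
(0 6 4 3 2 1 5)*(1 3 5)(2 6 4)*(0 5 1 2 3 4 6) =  (0 6 3)(1 2 4)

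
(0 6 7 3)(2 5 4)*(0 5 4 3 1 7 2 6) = (1 7)(2 4 6)(3 5)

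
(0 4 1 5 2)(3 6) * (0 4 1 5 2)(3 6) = (0 1 2 4 5)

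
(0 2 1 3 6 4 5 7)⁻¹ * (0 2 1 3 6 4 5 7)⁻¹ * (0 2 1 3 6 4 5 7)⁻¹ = (0 4 1 7 6 2 5 3)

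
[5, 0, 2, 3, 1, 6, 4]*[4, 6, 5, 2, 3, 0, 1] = [0, 4, 5, 2, 6, 1, 3]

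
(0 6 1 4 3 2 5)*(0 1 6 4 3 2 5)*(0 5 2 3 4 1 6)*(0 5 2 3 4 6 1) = (1 6 5)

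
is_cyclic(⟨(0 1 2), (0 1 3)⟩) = no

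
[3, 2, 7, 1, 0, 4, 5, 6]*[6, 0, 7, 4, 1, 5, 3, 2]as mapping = [0→4, 1→7, 2→2, 3→0, 4→6, 5→1, 6→5, 7→3]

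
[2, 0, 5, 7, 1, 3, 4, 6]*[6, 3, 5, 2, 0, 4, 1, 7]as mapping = [0→5, 1→6, 2→4, 3→7, 4→3, 5→2, 6→0, 7→1]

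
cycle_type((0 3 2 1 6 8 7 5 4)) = 9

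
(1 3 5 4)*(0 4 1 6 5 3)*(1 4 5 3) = (0 5 4 6 3 1)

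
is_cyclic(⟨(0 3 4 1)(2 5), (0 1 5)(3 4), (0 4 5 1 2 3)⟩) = no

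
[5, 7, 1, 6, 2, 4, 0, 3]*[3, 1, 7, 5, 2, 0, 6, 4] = [0, 4, 1, 6, 7, 2, 3, 5]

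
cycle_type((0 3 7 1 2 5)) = 6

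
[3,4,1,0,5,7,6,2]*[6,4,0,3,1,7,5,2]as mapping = [0→3,1→1,2→4,3→6,4→7,5→2,6→5,7→0]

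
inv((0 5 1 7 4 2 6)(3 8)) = (0 6 2 4 7 1 5)(3 8)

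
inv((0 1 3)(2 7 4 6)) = (0 3 1)(2 6 4 7)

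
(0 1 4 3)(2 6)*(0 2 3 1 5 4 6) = (0 5 4 1 6 3 2)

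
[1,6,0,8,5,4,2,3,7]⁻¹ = [2,0,6,7,5,4,1,8,3]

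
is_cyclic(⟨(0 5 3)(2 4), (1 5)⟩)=no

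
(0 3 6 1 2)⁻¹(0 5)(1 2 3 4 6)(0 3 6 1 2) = (0 6 4 1 2)(3 5)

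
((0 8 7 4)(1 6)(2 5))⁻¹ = (0 4 7 8)(1 6)(2 5)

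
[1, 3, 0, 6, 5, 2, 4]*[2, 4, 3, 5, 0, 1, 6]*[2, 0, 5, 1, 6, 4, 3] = [6, 4, 5, 3, 0, 1, 2]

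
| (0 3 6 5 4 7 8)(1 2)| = 14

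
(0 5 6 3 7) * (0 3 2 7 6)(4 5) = (0 4 5)(2 7 3 6)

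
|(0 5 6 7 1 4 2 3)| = 8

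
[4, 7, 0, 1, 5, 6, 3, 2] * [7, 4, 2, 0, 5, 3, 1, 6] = [5, 6, 7, 4, 3, 1, 0, 2]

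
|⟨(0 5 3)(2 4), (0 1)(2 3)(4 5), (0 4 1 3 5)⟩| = 720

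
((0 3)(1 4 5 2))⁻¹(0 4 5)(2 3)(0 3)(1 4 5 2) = (0 1)(2 3 5)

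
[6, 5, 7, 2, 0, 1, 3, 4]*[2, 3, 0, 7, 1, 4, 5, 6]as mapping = [0→5, 1→4, 2→6, 3→0, 4→2, 5→3, 6→7, 7→1]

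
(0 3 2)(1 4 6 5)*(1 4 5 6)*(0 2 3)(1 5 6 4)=(1 6 4 5)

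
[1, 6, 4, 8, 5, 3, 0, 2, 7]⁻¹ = [6, 0, 7, 5, 2, 4, 1, 8, 3]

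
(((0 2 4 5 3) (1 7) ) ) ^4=(0 3 5 4 2) 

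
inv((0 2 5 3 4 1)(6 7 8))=(0 1 4 3 5 2)(6 8 7)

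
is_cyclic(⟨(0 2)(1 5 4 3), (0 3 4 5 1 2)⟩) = no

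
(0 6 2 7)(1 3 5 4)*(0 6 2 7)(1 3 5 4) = (0 2)(1 5)(3 4)(6 7)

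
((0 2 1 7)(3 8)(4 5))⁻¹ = (0 7 1 2)(3 8)(4 5)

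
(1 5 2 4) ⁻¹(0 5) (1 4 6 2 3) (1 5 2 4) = (0 2) (1 6 4 3 5) 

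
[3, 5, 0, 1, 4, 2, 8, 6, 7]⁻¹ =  [2, 3, 5, 0, 4, 1, 7, 8, 6]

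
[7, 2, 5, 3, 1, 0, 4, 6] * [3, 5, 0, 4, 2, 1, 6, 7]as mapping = [0→7, 1→0, 2→1, 3→4, 4→5, 5→3, 6→2, 7→6]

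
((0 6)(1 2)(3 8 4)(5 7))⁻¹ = (0 6)(1 2)(3 4 8)(5 7)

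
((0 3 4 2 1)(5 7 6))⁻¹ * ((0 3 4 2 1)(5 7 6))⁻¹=(0 2 3 1 4)(5 7 6)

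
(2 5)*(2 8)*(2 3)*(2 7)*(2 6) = (2 5 8 3 7 6)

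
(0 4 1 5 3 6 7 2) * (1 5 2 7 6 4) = (0 1 2)(3 4 5)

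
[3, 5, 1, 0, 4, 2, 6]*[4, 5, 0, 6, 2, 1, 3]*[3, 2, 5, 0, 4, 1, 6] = [6, 2, 1, 4, 5, 3, 0]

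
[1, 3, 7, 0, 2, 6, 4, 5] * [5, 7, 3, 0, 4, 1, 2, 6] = [7, 0, 6, 5, 3, 2, 4, 1]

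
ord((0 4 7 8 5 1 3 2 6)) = 9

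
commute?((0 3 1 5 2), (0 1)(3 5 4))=no:(0 3 1 5 2) * (0 1)(3 5 4)=(0 5 2 1 4 3), (0 1)(3 5 4) * (0 3 1 5 2)=(0 5 4 1 3 2)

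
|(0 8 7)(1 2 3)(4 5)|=6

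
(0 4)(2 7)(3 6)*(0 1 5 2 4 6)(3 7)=(0 6 7 4 1 5 2 3)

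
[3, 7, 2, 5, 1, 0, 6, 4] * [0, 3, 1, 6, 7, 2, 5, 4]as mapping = [0→6, 1→4, 2→1, 3→2, 4→3, 5→0, 6→5, 7→7]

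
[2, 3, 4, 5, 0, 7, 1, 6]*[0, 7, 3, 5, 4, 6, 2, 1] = [3, 5, 4, 6, 0, 1, 7, 2]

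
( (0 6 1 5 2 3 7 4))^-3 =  (0 3 1 4 2 6 7 5)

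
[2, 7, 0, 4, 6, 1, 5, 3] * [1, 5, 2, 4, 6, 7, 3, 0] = [2, 0, 1, 6, 3, 5, 7, 4]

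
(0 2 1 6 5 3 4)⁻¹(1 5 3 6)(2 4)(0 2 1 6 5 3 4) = (0 1)(3 4 5 6)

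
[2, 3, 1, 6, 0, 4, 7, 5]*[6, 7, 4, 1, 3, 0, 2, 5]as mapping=[0→4, 1→1, 2→7, 3→2, 4→6, 5→3, 6→5, 7→0]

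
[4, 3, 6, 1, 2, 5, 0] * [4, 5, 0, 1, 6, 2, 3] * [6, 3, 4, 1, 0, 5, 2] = [2, 3, 1, 5, 6, 4, 0]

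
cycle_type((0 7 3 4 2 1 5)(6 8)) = 2.7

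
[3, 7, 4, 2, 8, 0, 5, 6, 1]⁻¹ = [5, 8, 3, 0, 2, 6, 7, 1, 4]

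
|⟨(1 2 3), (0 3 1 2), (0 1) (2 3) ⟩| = 24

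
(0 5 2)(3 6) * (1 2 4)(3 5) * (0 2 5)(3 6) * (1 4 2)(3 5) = (0 6)(1 3 5 2)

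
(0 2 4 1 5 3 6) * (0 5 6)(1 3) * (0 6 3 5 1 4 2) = (1 3 6)(4 5)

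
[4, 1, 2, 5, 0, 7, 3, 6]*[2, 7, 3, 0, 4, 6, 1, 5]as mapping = [0→4, 1→7, 2→3, 3→6, 4→2, 5→5, 6→0, 7→1]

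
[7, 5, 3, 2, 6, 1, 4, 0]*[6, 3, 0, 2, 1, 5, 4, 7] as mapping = [0→7, 1→5, 2→2, 3→0, 4→4, 5→3, 6→1, 7→6] 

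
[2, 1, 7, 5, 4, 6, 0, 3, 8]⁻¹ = [6, 1, 0, 7, 4, 3, 5, 2, 8]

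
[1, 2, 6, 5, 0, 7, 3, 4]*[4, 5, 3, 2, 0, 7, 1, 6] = [5, 3, 1, 7, 4, 6, 2, 0]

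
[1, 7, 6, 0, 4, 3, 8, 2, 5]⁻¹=[3, 0, 7, 5, 4, 8, 2, 1, 6]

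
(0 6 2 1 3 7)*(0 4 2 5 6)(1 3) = (2 3 7 4)(5 6)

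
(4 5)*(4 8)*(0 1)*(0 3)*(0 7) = (0 1 3 7)(4 5 8)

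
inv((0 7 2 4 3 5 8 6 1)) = (0 1 6 8 5 3 4 2 7)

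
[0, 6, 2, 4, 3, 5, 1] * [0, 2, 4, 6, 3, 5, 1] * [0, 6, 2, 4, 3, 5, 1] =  [0, 6, 3, 4, 1, 5, 2]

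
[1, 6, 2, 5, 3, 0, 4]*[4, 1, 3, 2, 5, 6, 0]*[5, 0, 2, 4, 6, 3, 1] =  [0, 5, 4, 1, 2, 6, 3]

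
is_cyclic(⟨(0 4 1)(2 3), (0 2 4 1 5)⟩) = no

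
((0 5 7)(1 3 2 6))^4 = (0 5 7)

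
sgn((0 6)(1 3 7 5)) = 1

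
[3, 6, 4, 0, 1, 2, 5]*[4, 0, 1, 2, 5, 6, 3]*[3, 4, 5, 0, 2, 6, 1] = [5, 0, 6, 2, 3, 4, 1]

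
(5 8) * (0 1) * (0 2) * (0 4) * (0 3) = (0 1 2 4 3)(5 8)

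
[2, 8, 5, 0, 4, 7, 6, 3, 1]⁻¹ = [3, 8, 0, 7, 4, 2, 6, 5, 1]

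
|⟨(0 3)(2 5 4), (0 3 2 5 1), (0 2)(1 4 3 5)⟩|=720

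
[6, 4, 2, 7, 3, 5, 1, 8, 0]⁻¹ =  [8, 6, 2, 4, 1, 5, 0, 3, 7]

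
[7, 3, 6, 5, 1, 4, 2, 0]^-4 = [0, 1, 2, 3, 4, 5, 6, 7]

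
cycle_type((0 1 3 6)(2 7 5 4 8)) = 4.5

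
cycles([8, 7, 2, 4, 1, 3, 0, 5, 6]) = (0 8 6)(1 7 5 3 4)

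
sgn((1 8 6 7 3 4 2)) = 1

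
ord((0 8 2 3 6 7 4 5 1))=9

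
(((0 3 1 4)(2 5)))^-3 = (0 3 1 4)(2 5)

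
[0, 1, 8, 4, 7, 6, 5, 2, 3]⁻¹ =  [0, 1, 7, 8, 3, 6, 5, 4, 2]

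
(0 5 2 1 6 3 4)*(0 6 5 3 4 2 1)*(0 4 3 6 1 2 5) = (0 6 3 5 2 4 1) 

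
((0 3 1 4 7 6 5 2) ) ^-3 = (0 6 1 2 7 3 5 4) 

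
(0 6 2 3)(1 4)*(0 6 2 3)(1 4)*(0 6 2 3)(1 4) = (0 3 2 6)(1 4)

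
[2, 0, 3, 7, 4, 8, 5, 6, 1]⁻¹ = [1, 8, 0, 2, 4, 6, 7, 3, 5]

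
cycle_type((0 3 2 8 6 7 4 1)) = 8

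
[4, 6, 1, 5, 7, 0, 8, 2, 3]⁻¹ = [5, 2, 7, 8, 0, 3, 1, 4, 6]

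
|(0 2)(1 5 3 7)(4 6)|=4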